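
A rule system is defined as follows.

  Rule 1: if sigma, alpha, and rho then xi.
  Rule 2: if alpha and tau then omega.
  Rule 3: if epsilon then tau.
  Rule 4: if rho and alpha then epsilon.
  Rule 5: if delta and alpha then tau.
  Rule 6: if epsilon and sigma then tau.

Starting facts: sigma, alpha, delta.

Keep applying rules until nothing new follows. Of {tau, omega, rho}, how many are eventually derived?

delta and alpha hold, so tau follows (Rule 5).
From alpha and tau, Rule 2 gives omega.
tau: reached.
omega: reached.
No rule produces rho, and it is not given.
Reached: tau and omega — 2 of the 3.

2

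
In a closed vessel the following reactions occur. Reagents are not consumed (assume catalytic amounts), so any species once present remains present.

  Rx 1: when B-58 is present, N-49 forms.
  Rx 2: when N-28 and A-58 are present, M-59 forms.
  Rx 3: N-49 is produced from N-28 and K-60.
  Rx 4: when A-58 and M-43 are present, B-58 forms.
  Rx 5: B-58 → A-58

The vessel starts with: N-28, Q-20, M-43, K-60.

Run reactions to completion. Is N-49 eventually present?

N-28 and K-60 present → N-49 forms (Rx 3).

Yes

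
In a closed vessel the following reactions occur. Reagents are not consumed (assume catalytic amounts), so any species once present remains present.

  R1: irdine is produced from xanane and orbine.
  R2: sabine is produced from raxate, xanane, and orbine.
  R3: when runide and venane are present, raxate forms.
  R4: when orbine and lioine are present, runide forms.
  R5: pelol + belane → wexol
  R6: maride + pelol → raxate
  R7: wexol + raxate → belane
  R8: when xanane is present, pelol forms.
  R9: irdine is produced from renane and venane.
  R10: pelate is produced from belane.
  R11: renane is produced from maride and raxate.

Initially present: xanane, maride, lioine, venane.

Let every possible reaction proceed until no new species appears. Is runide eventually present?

No

runide would need orbine and lioine (R4), but orbine never forms.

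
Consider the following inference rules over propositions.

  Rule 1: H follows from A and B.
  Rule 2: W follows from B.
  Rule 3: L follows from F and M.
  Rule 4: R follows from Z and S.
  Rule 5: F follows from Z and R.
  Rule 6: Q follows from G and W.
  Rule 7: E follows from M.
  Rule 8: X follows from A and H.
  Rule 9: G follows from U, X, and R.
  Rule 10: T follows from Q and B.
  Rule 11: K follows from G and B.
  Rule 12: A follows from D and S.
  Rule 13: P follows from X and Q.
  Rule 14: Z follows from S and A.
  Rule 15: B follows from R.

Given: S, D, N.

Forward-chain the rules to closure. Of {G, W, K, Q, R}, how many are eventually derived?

From D and S, Rule 12 gives A.
From S and A, Rule 14 gives Z.
From Z and S, Rule 4 gives R.
R holds, so B follows (Rule 15).
From B, Rule 2 gives W.
G would need U, X, and R (Rule 9), but U is never established.
W: reached.
K would need G and B (Rule 11), but G is never established.
Q would need G and W (Rule 6), but G is never established.
R: reached.
Reached: W and R — 2 of the 5.

2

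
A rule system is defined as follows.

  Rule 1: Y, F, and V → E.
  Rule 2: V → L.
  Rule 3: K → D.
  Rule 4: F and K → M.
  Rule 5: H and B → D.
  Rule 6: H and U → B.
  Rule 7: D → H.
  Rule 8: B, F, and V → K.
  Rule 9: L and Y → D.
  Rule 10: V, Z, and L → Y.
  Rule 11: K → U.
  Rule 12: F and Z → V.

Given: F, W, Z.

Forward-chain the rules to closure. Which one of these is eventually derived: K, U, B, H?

F and Z hold, so V follows (Rule 12).
From V, Rule 2 gives L.
From V, Z, and L, Rule 10 gives Y.
From L and Y, Rule 9 gives D.
D holds, so H follows (Rule 7).
U would need K (Rule 11), but K is never established. K would need B, F, and V (Rule 8), but B is never established. B would need H and U (Rule 6), but U is never established.

H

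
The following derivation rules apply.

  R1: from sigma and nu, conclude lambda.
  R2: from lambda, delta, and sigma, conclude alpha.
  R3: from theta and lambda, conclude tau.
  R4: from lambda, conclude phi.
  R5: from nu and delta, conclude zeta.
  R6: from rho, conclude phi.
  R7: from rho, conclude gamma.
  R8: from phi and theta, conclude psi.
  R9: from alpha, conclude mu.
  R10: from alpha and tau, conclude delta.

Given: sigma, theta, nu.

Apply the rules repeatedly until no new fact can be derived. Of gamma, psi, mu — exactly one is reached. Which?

psi

From sigma and nu, R1 gives lambda.
From lambda, R4 gives phi.
phi and theta hold, so psi follows (R8).
gamma would need rho (R7), but rho is never established. mu would need alpha (R9), but alpha is never established.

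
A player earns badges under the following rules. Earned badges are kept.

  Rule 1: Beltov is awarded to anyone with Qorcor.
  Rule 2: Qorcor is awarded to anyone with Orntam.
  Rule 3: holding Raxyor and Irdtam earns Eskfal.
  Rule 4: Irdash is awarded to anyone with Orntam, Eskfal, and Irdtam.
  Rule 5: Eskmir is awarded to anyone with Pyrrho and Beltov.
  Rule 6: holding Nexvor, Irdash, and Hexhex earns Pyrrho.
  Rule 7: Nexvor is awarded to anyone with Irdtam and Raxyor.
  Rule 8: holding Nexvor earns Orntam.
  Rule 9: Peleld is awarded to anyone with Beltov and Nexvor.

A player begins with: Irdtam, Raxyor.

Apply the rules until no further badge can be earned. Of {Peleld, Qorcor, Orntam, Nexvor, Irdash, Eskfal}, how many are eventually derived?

With Irdtam and Raxyor, Nexvor is earned (Rule 7).
With Raxyor and Irdtam, Eskfal is earned (Rule 3).
With Nexvor, Orntam is earned (Rule 8).
With Orntam, Eskfal, and Irdtam, Irdash is earned (Rule 4).
With Orntam, Qorcor is earned (Rule 2).
With Qorcor, Beltov is earned (Rule 1).
With Beltov and Nexvor, Peleld is earned (Rule 9).
Peleld: reached.
Qorcor: reached.
Orntam: reached.
Nexvor: reached.
Irdash: reached.
Eskfal: reached.
All 6 are reached.

6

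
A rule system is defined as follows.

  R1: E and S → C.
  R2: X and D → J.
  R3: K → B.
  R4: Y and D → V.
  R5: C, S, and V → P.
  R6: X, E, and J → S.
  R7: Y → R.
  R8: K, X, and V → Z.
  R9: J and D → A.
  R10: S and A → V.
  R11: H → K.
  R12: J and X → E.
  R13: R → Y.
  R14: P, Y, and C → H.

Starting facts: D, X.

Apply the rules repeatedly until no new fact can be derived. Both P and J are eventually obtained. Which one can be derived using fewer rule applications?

J: From X and D, R2 gives J. [1 rule application]
P: From X and D, R2 gives J. J and D hold, so A follows (R9). J and X hold, so E follows (R12). X, E, and J hold, so S follows (R6). S and A hold, so V follows (R10). E and S hold, so C follows (R1). C, S, and V hold, so P follows (R5). [7 rule applications]
J needs fewer.

J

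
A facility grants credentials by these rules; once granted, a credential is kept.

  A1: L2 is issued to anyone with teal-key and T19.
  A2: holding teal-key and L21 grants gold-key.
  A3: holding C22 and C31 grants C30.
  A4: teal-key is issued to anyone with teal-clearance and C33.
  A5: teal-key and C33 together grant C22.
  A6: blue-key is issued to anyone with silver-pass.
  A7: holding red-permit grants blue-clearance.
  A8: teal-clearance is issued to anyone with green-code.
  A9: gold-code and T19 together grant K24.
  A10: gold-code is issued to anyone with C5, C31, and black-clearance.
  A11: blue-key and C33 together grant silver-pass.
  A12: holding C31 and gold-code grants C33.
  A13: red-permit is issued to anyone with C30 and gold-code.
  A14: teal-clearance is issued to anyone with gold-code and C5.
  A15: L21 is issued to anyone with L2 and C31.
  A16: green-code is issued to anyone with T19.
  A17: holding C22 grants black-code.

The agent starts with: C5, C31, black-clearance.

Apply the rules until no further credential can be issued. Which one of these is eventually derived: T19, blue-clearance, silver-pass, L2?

blue-clearance

Holding C5, C31, and black-clearance grants gold-code (A10).
Holding gold-code and C5 grants teal-clearance (A14).
Holding C31 and gold-code grants C33 (A12).
Holding teal-clearance and C33 grants teal-key (A4).
Holding teal-key and C33 grants C22 (A5).
Holding C22 and C31 grants C30 (A3).
Holding C30 and gold-code grants red-permit (A13).
Holding red-permit grants blue-clearance (A7).
L2 would need teal-key and T19 (A1), but T19 is never granted. silver-pass would need blue-key and C33 (A11), but blue-key is never granted. No rule produces T19, and it is not given.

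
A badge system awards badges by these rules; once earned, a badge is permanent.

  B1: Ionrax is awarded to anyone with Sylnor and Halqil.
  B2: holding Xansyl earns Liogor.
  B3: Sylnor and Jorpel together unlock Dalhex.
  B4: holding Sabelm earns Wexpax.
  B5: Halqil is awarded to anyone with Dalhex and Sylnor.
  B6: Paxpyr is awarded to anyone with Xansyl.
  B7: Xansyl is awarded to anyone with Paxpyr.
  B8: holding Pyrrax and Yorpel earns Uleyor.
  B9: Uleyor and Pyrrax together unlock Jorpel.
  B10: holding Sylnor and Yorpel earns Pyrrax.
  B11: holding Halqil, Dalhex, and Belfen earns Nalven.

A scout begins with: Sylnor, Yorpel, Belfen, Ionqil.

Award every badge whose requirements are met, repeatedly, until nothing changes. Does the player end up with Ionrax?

With Sylnor and Yorpel, Pyrrax is earned (B10).
With Pyrrax and Yorpel, Uleyor is earned (B8).
With Uleyor and Pyrrax, Jorpel is earned (B9).
With Sylnor and Jorpel, Dalhex is earned (B3).
With Dalhex and Sylnor, Halqil is earned (B5).
With Sylnor and Halqil, Ionrax is earned (B1).

Yes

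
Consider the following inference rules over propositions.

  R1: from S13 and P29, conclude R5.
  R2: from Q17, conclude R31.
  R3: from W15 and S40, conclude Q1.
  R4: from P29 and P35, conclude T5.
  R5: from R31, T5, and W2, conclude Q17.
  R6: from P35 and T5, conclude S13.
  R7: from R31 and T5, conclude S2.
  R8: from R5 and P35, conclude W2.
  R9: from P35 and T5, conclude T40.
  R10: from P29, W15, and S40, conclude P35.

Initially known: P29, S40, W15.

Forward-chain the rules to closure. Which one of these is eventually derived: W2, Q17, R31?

P29, W15, and S40 hold, so P35 follows (R10).
From P29 and P35, R4 gives T5.
P35 and T5 hold, so S13 follows (R6).
From S13 and P29, R1 gives R5.
R5 and P35 hold, so W2 follows (R8).
Q17 would need R31, T5, and W2 (R5), but R31 is never established. R31 would need Q17 (R2), but Q17 is never established.

W2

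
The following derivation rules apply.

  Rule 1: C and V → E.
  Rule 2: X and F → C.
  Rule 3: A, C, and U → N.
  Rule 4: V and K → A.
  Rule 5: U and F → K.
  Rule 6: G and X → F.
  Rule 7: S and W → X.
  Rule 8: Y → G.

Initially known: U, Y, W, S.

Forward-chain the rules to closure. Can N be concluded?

N would need A, C, and U (Rule 3), but A is never established.

No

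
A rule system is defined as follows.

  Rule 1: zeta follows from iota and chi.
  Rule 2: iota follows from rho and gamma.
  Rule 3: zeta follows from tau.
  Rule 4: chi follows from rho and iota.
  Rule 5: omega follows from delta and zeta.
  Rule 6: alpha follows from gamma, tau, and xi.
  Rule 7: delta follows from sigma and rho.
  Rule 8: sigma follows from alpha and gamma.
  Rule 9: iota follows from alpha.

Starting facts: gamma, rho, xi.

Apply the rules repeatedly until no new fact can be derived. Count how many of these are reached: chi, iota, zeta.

From rho and gamma, Rule 2 gives iota.
From rho and iota, Rule 4 gives chi.
iota and chi hold, so zeta follows (Rule 1).
chi: reached.
iota: reached.
zeta: reached.
All 3 are reached.

3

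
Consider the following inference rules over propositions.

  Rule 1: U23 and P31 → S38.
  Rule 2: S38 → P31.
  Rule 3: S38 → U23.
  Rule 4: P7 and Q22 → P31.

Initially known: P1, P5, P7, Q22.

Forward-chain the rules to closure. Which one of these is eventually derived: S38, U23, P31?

P31

From P7 and Q22, Rule 4 gives P31.
S38 would need U23 and P31 (Rule 1), but U23 is never established. U23 would need S38 (Rule 3), but S38 is never established.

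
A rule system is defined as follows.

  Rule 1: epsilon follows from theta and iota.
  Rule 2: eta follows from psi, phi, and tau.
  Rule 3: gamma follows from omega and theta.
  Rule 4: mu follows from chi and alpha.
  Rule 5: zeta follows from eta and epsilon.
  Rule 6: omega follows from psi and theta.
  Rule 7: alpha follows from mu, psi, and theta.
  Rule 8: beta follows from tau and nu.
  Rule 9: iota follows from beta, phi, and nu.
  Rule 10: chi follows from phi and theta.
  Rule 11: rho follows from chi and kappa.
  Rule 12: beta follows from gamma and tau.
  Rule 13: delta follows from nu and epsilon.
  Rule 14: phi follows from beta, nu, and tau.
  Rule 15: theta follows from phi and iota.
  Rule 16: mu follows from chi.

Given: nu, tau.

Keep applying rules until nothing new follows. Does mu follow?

Yes

From tau and nu, Rule 8 gives beta.
beta, nu, and tau hold, so phi follows (Rule 14).
beta, phi, and nu hold, so iota follows (Rule 9).
From phi and iota, Rule 15 gives theta.
From phi and theta, Rule 10 gives chi.
chi holds, so mu follows (Rule 16).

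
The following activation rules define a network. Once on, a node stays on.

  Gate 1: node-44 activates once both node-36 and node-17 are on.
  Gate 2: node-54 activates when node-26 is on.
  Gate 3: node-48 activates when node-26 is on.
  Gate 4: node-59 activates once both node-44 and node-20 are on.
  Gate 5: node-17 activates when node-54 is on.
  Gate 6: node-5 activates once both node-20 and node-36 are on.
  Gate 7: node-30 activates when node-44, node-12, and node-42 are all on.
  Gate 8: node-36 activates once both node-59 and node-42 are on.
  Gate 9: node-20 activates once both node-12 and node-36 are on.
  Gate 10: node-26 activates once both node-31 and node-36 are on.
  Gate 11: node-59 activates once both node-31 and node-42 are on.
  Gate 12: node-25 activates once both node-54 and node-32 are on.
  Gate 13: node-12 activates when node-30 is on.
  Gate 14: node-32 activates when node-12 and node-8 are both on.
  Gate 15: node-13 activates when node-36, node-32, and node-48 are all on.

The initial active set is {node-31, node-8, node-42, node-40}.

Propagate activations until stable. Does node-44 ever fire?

Gate 11: node-31 and node-42 on → node-59 on.
node-59 and node-42 are on, so node-36 activates (Gate 8).
node-31 and node-36 are on, so node-26 activates (Gate 10).
node-26 is on, so node-54 activates (Gate 2).
node-54 is on, so node-17 activates (Gate 5).
node-36 and node-17 are on, so node-44 activates (Gate 1).

Yes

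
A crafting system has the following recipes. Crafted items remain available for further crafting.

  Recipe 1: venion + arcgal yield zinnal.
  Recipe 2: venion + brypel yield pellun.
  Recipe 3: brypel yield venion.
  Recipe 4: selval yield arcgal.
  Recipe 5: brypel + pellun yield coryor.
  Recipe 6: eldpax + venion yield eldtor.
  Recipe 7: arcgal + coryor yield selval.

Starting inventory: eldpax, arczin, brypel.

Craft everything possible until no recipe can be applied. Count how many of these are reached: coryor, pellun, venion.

3

brypel → venion (Recipe 3).
venion + brypel → pellun (Recipe 2).
brypel + pellun → coryor (Recipe 5).
coryor: reached.
pellun: reached.
venion: reached.
All 3 are reached.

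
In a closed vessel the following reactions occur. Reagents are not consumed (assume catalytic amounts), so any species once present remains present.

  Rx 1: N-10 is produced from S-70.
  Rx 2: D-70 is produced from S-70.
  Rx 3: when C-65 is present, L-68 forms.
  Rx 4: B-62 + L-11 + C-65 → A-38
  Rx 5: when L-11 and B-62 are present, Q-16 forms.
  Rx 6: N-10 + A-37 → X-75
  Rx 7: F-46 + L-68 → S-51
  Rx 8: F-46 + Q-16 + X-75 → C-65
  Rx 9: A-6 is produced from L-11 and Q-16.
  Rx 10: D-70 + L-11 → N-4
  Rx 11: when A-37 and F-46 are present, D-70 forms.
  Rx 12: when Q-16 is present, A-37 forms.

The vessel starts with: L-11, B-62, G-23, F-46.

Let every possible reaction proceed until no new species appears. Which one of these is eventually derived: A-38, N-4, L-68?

N-4

L-11 and B-62 present → Q-16 forms (Rx 5).
Q-16 present → A-37 forms (Rx 12).
A-37 and F-46 present → D-70 forms (Rx 11).
D-70 and L-11 present → N-4 forms (Rx 10).
A-38 would need B-62, L-11, and C-65 (Rx 4), but C-65 never forms. L-68 would need C-65 (Rx 3), but C-65 never forms.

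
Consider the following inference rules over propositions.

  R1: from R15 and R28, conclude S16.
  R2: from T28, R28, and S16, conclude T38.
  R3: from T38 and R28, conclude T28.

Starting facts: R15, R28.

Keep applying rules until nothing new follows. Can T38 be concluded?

No

T38 would need T28, R28, and S16 (R2), but T28 is never established.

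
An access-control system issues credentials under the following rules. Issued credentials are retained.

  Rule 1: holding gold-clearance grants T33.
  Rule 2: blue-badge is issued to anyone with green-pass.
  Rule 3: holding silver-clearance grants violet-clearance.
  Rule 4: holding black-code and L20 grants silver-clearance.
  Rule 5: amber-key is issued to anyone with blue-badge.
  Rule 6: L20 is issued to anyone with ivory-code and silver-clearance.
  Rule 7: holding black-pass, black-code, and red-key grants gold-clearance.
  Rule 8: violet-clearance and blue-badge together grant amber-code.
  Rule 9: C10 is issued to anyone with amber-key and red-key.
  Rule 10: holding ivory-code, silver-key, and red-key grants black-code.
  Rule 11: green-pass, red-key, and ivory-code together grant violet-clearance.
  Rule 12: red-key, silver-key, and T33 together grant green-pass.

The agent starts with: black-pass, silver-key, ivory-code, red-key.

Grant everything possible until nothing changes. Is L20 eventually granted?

L20 would need ivory-code and silver-clearance (Rule 6), but silver-clearance is never granted.

No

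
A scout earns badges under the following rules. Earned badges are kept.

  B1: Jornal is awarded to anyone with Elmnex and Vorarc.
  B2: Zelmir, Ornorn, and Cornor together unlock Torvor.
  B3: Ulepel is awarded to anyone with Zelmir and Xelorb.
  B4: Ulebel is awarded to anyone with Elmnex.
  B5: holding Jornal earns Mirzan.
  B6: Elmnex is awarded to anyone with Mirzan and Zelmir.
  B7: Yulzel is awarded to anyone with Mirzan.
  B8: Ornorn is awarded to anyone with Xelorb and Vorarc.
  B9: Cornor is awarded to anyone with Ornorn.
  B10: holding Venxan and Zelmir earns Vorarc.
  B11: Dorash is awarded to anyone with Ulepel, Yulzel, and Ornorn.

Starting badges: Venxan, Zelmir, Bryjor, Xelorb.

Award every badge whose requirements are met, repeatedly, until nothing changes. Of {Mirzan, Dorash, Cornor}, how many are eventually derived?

1

With Venxan and Zelmir, Vorarc is earned (B10).
With Xelorb and Vorarc, Ornorn is earned (B8).
With Ornorn, Cornor is earned (B9).
Mirzan would need Jornal (B5), but Jornal is never earned.
Dorash would need Ulepel, Yulzel, and Ornorn (B11), but Yulzel is never earned.
Cornor: reached.
Reached: Cornor — 1 of the 3.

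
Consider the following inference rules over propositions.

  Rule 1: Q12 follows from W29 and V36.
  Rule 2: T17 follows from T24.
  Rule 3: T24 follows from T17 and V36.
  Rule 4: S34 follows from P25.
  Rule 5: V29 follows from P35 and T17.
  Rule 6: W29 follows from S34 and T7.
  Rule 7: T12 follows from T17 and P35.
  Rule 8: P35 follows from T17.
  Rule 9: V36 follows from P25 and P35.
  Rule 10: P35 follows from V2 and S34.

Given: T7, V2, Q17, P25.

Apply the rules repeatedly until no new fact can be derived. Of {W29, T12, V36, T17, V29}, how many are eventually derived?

2

P25 holds, so S34 follows (Rule 4).
V2 and S34 hold, so P35 follows (Rule 10).
S34 and T7 hold, so W29 follows (Rule 6).
P25 and P35 hold, so V36 follows (Rule 9).
W29: reached.
T12 would need T17 and P35 (Rule 7), but T17 is never established.
V36: reached.
T17 would need T24 (Rule 2), but T24 is never established.
V29 would need P35 and T17 (Rule 5), but T17 is never established.
Reached: W29 and V36 — 2 of the 5.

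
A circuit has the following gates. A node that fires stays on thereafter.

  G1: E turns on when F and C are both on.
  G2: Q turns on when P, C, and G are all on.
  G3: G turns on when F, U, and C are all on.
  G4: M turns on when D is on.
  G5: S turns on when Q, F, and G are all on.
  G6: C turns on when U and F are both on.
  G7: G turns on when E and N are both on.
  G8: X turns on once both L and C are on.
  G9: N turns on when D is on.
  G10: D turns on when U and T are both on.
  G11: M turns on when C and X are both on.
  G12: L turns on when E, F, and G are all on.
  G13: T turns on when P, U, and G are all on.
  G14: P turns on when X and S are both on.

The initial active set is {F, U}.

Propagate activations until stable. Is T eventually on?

No

T would need P, U, and G (G13), but P never turns on.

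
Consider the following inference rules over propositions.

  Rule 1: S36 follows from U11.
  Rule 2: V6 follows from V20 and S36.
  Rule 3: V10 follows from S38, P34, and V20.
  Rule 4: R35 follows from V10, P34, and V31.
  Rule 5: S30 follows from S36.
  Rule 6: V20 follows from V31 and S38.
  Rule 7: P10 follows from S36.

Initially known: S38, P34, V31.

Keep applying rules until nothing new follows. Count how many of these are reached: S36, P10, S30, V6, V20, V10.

2

V31 and S38 hold, so V20 follows (Rule 6).
S38, P34, and V20 hold, so V10 follows (Rule 3).
S36 would need U11 (Rule 1), but U11 is never established.
P10 would need S36 (Rule 7), but S36 is never established.
S30 would need S36 (Rule 5), but S36 is never established.
V6 would need V20 and S36 (Rule 2), but S36 is never established.
V20: reached.
V10: reached.
Reached: V20 and V10 — 2 of the 6.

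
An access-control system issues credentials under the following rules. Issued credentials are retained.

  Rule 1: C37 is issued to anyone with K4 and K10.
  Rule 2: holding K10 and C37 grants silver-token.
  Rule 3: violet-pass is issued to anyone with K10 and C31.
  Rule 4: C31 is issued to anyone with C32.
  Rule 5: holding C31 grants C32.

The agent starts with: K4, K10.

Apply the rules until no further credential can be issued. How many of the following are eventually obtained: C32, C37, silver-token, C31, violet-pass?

2

Holding K4 and K10 grants C37 (Rule 1).
Holding K10 and C37 grants silver-token (Rule 2).
C32 would need C31 (Rule 5), but C31 is never granted.
C37: reached.
silver-token: reached.
C31 would need C32 (Rule 4), but C32 is never granted.
violet-pass would need K10 and C31 (Rule 3), but C31 is never granted.
Reached: C37 and silver-token — 2 of the 5.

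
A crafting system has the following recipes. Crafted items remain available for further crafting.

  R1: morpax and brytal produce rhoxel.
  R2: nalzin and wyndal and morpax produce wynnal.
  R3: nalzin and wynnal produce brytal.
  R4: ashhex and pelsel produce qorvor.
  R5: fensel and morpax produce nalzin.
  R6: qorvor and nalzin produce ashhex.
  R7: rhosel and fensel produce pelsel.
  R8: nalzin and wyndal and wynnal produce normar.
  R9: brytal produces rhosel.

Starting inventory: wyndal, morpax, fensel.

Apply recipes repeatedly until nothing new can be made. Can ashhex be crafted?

ashhex would need qorvor and nalzin (R6), but qorvor is never obtained.

No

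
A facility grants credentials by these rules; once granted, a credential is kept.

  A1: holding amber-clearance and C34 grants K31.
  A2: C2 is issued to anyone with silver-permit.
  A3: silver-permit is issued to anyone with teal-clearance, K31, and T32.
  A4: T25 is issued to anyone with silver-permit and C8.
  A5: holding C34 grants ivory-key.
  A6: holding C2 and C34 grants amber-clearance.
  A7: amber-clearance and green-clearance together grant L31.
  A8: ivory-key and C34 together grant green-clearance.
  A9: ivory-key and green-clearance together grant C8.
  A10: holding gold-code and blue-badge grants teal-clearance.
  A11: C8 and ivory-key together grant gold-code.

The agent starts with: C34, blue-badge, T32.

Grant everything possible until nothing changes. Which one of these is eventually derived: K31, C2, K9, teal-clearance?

Holding C34 grants ivory-key (A5).
Holding ivory-key and C34 grants green-clearance (A8).
Holding ivory-key and green-clearance grants C8 (A9).
Holding C8 and ivory-key grants gold-code (A11).
Holding gold-code and blue-badge grants teal-clearance (A10).
C2 would need silver-permit (A2), but silver-permit is never granted. No rule produces K9, and it is not given. K31 would need amber-clearance and C34 (A1), but amber-clearance is never granted.

teal-clearance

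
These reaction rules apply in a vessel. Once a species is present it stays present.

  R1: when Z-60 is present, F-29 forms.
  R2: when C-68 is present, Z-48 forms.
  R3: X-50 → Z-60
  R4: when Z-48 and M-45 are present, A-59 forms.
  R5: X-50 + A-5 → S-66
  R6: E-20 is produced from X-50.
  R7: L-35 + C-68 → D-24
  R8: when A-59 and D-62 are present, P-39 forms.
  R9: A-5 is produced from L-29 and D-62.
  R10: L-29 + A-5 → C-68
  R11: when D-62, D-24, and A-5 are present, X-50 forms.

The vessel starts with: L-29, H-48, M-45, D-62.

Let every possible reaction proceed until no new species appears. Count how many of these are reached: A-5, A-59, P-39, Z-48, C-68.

L-29 and D-62 present → A-5 forms (R9).
L-29 and A-5 present → C-68 forms (R10).
C-68 present → Z-48 forms (R2).
Z-48 and M-45 present → A-59 forms (R4).
A-59 and D-62 present → P-39 forms (R8).
A-5: reached.
A-59: reached.
P-39: reached.
Z-48: reached.
C-68: reached.
All 5 are reached.

5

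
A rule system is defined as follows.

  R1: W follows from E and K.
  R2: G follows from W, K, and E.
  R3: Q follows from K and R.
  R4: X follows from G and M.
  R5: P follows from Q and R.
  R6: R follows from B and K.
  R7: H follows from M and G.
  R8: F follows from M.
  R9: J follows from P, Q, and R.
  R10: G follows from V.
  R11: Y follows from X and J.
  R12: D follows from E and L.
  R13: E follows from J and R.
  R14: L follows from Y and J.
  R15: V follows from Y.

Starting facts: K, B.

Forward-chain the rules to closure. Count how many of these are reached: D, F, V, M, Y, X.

0

D would need E and L (R12), but L is never established.
F would need M (R8), but M is never established.
V would need Y (R15), but Y is never established.
No rule produces M, and it is not given.
Y would need X and J (R11), but X is never established.
X would need G and M (R4), but M is never established.
None of the 6 are reached.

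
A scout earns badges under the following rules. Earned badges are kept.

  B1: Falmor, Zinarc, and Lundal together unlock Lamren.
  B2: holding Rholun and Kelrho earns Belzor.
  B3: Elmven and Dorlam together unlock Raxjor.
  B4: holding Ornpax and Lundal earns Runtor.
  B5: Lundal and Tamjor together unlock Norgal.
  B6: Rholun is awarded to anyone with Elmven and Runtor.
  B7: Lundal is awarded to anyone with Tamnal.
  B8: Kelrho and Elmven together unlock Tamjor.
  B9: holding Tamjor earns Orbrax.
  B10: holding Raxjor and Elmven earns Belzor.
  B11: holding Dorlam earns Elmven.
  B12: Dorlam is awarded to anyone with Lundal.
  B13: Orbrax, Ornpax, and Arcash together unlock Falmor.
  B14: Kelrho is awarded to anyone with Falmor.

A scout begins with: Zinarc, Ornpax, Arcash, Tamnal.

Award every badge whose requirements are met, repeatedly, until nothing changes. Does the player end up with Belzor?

Yes

With Tamnal, Lundal is earned (B7).
With Lundal, Dorlam is earned (B12).
With Dorlam, Elmven is earned (B11).
With Elmven and Dorlam, Raxjor is earned (B3).
With Raxjor and Elmven, Belzor is earned (B10).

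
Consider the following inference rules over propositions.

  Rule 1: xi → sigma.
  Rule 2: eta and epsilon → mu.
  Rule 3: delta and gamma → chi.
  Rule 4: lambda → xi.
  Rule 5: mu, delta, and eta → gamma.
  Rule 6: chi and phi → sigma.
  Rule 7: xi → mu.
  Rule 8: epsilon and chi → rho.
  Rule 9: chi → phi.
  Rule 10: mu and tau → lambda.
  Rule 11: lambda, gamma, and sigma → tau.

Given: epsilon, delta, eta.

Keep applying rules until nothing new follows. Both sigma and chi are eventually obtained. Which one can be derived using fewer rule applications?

chi: From eta and epsilon, Rule 2 gives mu. From mu, delta, and eta, Rule 5 gives gamma. delta and gamma hold, so chi follows (Rule 3). [3 rule applications]
sigma: From eta and epsilon, Rule 2 gives mu. From mu, delta, and eta, Rule 5 gives gamma. From delta and gamma, Rule 3 gives chi. chi holds, so phi follows (Rule 9). From chi and phi, Rule 6 gives sigma. [5 rule applications]
chi needs fewer.

chi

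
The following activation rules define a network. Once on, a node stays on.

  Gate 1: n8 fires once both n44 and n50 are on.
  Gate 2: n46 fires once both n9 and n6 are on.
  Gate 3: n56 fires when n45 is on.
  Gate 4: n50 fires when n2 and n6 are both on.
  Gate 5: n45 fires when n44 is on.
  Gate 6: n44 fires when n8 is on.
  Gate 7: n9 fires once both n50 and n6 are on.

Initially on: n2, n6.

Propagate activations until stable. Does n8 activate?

n8 would need n44 and n50 (Gate 1), but n44 never turns on.

No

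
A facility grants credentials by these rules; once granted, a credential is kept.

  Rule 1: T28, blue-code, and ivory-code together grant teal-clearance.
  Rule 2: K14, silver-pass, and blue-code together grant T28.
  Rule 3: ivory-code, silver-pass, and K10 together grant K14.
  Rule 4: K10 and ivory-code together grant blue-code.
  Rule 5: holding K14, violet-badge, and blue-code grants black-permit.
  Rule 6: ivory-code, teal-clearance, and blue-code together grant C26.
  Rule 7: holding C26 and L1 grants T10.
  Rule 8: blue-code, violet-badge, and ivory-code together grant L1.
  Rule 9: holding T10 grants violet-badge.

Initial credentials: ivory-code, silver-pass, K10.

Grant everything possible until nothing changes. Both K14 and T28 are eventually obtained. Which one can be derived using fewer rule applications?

K14: Holding ivory-code, silver-pass, and K10 grants K14 (Rule 3). [1 rule application]
T28: Holding K10 and ivory-code grants blue-code (Rule 4). Holding ivory-code, silver-pass, and K10 grants K14 (Rule 3). Holding K14, silver-pass, and blue-code grants T28 (Rule 2). [3 rule applications]
K14 needs fewer.

K14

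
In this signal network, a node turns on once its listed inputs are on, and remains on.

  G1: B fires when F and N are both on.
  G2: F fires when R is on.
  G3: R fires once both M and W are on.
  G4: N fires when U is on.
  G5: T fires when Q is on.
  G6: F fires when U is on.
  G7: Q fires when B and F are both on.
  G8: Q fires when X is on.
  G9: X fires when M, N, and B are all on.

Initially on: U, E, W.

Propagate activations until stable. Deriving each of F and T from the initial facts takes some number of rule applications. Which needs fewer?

F

F: U is on, so F fires (G6). [1 rule application]
T: U is on, so F fires (G6). G4: U on → N on. F and N are on, so B fires (G1). G7: B and F on → Q on. Q is on, so T fires (G5). [5 rule applications]
F needs fewer.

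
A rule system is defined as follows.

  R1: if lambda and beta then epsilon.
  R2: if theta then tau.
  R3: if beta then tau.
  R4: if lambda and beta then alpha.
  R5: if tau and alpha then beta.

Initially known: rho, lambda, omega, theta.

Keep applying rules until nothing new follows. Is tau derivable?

Yes

theta holds, so tau follows (R2).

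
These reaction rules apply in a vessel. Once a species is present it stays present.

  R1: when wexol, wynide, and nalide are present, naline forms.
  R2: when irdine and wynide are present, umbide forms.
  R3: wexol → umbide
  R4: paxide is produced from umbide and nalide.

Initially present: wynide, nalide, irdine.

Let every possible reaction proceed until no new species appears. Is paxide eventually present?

Yes

irdine and wynide present → umbide forms (R2).
umbide and nalide present → paxide forms (R4).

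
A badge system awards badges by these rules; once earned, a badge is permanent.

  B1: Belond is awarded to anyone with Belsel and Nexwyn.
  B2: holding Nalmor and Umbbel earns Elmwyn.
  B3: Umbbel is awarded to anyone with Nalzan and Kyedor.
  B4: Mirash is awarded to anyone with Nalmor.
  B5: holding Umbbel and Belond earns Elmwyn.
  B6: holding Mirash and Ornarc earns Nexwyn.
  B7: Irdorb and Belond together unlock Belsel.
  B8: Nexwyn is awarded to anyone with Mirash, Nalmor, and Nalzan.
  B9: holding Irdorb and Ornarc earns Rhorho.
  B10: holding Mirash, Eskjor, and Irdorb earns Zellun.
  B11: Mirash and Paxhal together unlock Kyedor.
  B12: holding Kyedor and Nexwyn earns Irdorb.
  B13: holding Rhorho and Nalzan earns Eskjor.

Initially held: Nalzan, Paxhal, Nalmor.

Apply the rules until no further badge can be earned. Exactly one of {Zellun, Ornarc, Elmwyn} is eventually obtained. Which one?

With Nalmor, Mirash is earned (B4).
With Mirash and Paxhal, Kyedor is earned (B11).
With Nalzan and Kyedor, Umbbel is earned (B3).
With Nalmor and Umbbel, Elmwyn is earned (B2).
No rule produces Ornarc, and it is not given. Zellun would need Mirash, Eskjor, and Irdorb (B10), but Eskjor is never earned.

Elmwyn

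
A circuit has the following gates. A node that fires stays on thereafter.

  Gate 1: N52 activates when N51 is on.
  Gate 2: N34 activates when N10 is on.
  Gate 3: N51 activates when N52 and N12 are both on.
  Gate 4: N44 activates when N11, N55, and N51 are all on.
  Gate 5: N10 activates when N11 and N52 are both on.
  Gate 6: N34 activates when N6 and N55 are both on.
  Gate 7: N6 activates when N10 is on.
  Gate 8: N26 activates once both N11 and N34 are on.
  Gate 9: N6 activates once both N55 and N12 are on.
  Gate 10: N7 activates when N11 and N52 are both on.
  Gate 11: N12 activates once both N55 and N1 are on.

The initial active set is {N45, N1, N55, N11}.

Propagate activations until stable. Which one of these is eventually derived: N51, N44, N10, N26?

N55 and N1 are on, so N12 activates (Gate 11).
Gate 9: N55 and N12 on → N6 on.
Gate 6: N6 and N55 on → N34 on.
N11 and N34 are on, so N26 activates (Gate 8).
N10 would need N11 and N52 (Gate 5), but N52 never turns on. N44 would need N11, N55, and N51 (Gate 4), but N51 never turns on. N51 would need N52 and N12 (Gate 3), but N52 never turns on.

N26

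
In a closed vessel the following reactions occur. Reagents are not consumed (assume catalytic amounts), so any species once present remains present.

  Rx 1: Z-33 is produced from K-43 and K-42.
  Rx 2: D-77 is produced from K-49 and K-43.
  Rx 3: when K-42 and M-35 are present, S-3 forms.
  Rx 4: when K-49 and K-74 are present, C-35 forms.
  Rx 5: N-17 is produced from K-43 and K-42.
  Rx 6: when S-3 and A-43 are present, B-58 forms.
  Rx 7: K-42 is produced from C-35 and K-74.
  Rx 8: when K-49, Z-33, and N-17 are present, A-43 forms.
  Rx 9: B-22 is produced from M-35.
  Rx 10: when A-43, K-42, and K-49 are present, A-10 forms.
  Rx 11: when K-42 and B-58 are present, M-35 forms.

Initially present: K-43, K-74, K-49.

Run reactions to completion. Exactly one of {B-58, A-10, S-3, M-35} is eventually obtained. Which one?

A-10

K-49 and K-74 present → C-35 forms (Rx 4).
C-35 and K-74 present → K-42 forms (Rx 7).
K-43 and K-42 present → N-17 forms (Rx 5).
K-43 and K-42 present → Z-33 forms (Rx 1).
K-49, Z-33, and N-17 present → A-43 forms (Rx 8).
A-43, K-42, and K-49 present → A-10 forms (Rx 10).
B-58 would need S-3 and A-43 (Rx 6), but S-3 never forms. S-3 would need K-42 and M-35 (Rx 3), but M-35 never forms. M-35 would need K-42 and B-58 (Rx 11), but B-58 never forms.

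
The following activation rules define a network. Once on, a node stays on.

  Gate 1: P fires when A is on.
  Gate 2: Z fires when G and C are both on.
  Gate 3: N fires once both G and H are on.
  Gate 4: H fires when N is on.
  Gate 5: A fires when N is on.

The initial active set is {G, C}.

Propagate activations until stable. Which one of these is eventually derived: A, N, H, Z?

Gate 2: G and C on → Z on.
H would need N (Gate 4), but N never turns on. A would need N (Gate 5), but N never turns on. N would need G and H (Gate 3), but H never turns on.

Z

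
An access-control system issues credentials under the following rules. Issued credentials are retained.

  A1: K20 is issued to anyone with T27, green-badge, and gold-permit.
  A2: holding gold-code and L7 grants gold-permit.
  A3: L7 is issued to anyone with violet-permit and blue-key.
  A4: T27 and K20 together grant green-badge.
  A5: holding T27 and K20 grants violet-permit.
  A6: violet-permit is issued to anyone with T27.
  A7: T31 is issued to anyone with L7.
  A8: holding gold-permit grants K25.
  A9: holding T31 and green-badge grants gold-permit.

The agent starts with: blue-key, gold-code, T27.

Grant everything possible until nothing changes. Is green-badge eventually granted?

No

green-badge would need T27 and K20 (A4), but K20 is never granted.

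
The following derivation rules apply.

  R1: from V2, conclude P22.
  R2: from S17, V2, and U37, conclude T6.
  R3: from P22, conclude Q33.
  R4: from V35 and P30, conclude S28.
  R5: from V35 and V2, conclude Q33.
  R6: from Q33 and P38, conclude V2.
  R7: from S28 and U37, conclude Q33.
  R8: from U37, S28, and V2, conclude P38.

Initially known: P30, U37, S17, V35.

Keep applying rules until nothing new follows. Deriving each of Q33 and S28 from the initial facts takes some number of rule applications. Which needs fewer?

S28

S28: V35 and P30 hold, so S28 follows (R4). [1 rule application]
Q33: From V35 and P30, R4 gives S28. From S28 and U37, R7 gives Q33. [2 rule applications]
S28 needs fewer.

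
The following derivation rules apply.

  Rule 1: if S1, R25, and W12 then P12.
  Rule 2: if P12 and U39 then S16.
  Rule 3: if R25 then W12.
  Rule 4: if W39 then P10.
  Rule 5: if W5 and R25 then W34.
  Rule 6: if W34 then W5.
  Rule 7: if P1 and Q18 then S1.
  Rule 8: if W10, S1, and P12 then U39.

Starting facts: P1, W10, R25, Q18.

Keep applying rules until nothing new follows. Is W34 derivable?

W34 would need W5 and R25 (Rule 5), but W5 is never established.

No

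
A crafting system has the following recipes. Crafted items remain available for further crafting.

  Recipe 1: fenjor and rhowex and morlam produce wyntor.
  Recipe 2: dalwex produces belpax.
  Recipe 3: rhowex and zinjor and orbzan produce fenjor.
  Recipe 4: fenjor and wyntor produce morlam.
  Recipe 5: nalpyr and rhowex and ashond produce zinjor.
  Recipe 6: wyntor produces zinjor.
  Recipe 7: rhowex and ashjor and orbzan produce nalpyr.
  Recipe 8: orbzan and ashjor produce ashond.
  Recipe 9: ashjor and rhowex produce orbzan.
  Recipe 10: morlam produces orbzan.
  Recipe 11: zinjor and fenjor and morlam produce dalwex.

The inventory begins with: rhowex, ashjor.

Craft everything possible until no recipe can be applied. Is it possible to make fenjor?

Yes

Using Recipe 9, ashjor and rhowex make orbzan.
orbzan and ashjor → ashond (Recipe 8).
rhowex and ashjor and orbzan → nalpyr (Recipe 7).
nalpyr and rhowex and ashond → zinjor (Recipe 5).
rhowex and zinjor and orbzan → fenjor (Recipe 3).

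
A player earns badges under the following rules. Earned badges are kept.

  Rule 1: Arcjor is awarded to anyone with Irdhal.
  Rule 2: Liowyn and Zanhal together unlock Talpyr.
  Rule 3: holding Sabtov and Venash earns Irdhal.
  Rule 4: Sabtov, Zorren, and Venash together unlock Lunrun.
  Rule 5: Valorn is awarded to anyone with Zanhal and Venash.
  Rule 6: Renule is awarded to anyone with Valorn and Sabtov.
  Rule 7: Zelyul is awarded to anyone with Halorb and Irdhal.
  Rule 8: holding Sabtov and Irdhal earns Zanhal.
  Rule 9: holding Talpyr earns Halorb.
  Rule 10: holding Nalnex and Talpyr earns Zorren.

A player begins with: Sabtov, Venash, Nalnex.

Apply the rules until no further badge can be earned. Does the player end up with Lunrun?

No

Lunrun would need Sabtov, Zorren, and Venash (Rule 4), but Zorren is never earned.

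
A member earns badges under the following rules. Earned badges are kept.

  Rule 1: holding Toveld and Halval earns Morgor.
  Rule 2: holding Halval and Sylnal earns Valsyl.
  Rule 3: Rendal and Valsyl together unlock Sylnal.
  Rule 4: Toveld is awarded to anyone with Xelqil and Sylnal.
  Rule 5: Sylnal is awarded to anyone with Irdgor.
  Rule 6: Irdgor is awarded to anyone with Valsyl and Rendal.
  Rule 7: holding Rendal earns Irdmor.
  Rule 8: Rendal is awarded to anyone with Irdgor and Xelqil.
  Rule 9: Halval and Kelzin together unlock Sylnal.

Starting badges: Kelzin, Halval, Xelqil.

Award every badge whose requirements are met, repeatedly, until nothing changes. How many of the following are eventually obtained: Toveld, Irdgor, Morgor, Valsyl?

With Halval and Kelzin, Sylnal is earned (Rule 9).
With Halval and Sylnal, Valsyl is earned (Rule 2).
With Xelqil and Sylnal, Toveld is earned (Rule 4).
With Toveld and Halval, Morgor is earned (Rule 1).
Toveld: reached.
Irdgor would need Valsyl and Rendal (Rule 6), but Rendal is never earned.
Morgor: reached.
Valsyl: reached.
Reached: Toveld, Morgor, and Valsyl — 3 of the 4.

3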